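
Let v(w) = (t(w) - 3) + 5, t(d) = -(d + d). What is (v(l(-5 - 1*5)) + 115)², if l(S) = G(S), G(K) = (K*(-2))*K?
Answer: 267289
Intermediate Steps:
G(K) = -2*K² (G(K) = (-2*K)*K = -2*K²)
t(d) = -2*d
l(S) = -2*S²
v(w) = 2 - 2*w (v(w) = (-2*w - 3) + 5 = (-3 - 2*w) + 5 = 2 - 2*w)
(v(l(-5 - 1*5)) + 115)² = ((2 - (-4)*(-5 - 1*5)²) + 115)² = ((2 - (-4)*(-5 - 5)²) + 115)² = ((2 - (-4)*(-10)²) + 115)² = ((2 - (-4)*100) + 115)² = ((2 - 2*(-200)) + 115)² = ((2 + 400) + 115)² = (402 + 115)² = 517² = 267289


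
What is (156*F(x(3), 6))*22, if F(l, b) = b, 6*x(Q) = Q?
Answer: 20592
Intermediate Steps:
x(Q) = Q/6
(156*F(x(3), 6))*22 = (156*6)*22 = 936*22 = 20592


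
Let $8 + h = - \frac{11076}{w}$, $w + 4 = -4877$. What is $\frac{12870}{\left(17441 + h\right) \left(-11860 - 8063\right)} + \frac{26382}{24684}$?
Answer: $\frac{63715889209667}{59617069685734} \approx 1.0688$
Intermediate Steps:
$w = -4881$ ($w = -4 - 4877 = -4881$)
$h = - \frac{9324}{1627}$ ($h = -8 - \frac{11076}{-4881} = -8 - - \frac{3692}{1627} = -8 + \frac{3692}{1627} = - \frac{9324}{1627} \approx -5.7308$)
$\frac{12870}{\left(17441 + h\right) \left(-11860 - 8063\right)} + \frac{26382}{24684} = \frac{12870}{\left(17441 - \frac{9324}{1627}\right) \left(-11860 - 8063\right)} + \frac{26382}{24684} = \frac{12870}{\frac{28367183}{1627} \left(-19923\right)} + 26382 \cdot \frac{1}{24684} = \frac{12870}{- \frac{565159386909}{1627}} + \frac{4397}{4114} = 12870 \left(- \frac{1627}{565159386909}\right) + \frac{4397}{4114} = - \frac{536910}{14491266331} + \frac{4397}{4114} = \frac{63715889209667}{59617069685734}$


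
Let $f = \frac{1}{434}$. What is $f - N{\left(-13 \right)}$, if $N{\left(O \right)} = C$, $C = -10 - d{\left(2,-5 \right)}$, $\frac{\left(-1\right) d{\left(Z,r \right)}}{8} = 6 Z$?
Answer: $- \frac{37323}{434} \approx -85.998$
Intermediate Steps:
$d{\left(Z,r \right)} = - 48 Z$ ($d{\left(Z,r \right)} = - 8 \cdot 6 Z = - 48 Z$)
$f = \frac{1}{434} \approx 0.0023041$
$C = 86$ ($C = -10 - \left(-48\right) 2 = -10 - -96 = -10 + 96 = 86$)
$N{\left(O \right)} = 86$
$f - N{\left(-13 \right)} = \frac{1}{434} - 86 = - \frac{37323}{434}$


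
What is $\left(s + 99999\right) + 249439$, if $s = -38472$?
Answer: $310966$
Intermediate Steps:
$\left(s + 99999\right) + 249439 = \left(-38472 + 99999\right) + 249439 = 61527 + 249439 = 310966$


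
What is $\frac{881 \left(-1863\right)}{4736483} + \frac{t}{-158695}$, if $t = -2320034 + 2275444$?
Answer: $- \frac{9853360523}{150331233937} \approx -0.065544$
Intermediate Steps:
$t = -44590$
$\frac{881 \left(-1863\right)}{4736483} + \frac{t}{-158695} = \frac{881 \left(-1863\right)}{4736483} - \frac{44590}{-158695} = \left(-1641303\right) \frac{1}{4736483} - - \frac{8918}{31739} = - \frac{1641303}{4736483} + \frac{8918}{31739} = - \frac{9853360523}{150331233937}$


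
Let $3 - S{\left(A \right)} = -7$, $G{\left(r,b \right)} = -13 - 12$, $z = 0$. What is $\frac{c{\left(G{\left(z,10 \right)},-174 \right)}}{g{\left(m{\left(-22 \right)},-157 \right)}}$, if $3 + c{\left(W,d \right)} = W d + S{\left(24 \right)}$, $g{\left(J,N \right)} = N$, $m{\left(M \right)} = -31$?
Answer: $- \frac{4357}{157} \approx -27.752$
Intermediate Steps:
$G{\left(r,b \right)} = -25$ ($G{\left(r,b \right)} = -13 - 12 = -25$)
$S{\left(A \right)} = 10$ ($S{\left(A \right)} = 3 - -7 = 3 + 7 = 10$)
$c{\left(W,d \right)} = 7 + W d$ ($c{\left(W,d \right)} = -3 + \left(W d + 10\right) = -3 + \left(10 + W d\right) = 7 + W d$)
$\frac{c{\left(G{\left(z,10 \right)},-174 \right)}}{g{\left(m{\left(-22 \right)},-157 \right)}} = \frac{7 - -4350}{-157} = \left(7 + 4350\right) \left(- \frac{1}{157}\right) = 4357 \left(- \frac{1}{157}\right) = - \frac{4357}{157}$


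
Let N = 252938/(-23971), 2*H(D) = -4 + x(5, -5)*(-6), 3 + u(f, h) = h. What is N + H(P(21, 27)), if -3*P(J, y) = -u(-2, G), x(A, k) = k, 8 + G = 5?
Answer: 58685/23971 ≈ 2.4482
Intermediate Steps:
G = -3 (G = -8 + 5 = -3)
u(f, h) = -3 + h
P(J, y) = -2 (P(J, y) = -(-1)*(-3 - 3)/3 = -(-1)*(-6)/3 = -⅓*6 = -2)
H(D) = 13 (H(D) = (-4 - 5*(-6))/2 = (-4 + 30)/2 = (½)*26 = 13)
N = -252938/23971 (N = 252938*(-1/23971) = -252938/23971 ≈ -10.552)
N + H(P(21, 27)) = -252938/23971 + 13 = 58685/23971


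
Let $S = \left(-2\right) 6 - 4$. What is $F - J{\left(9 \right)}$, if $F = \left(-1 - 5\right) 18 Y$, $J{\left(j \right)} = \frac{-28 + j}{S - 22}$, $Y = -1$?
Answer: $\frac{215}{2} \approx 107.5$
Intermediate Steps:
$S = -16$ ($S = -12 - 4 = -16$)
$J{\left(j \right)} = \frac{14}{19} - \frac{j}{38}$ ($J{\left(j \right)} = \frac{-28 + j}{-16 - 22} = \frac{-28 + j}{-38} = \left(-28 + j\right) \left(- \frac{1}{38}\right) = \frac{14}{19} - \frac{j}{38}$)
$F = 108$ ($F = \left(-1 - 5\right) 18 \left(-1\right) = \left(-6\right) 18 \left(-1\right) = \left(-108\right) \left(-1\right) = 108$)
$F - J{\left(9 \right)} = 108 - \left(\frac{14}{19} - \frac{9}{38}\right) = 108 - \frac{1}{2} = \frac{215}{2}$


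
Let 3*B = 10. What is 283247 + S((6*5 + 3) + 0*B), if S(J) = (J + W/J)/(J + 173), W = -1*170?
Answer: 1925514025/6798 ≈ 2.8325e+5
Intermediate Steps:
B = 10/3 (B = (1/3)*10 = 10/3 ≈ 3.3333)
W = -170
S(J) = (J - 170/J)/(173 + J) (S(J) = (J - 170/J)/(J + 173) = (J - 170/J)/(173 + J))
283247 + S((6*5 + 3) + 0*B) = 283247 + (-170 + ((6*5 + 3) + 0*(10/3))**2)/(((6*5 + 3) + 0*(10/3))*(173 + ((6*5 + 3) + 0*(10/3)))) = 283247 + (-170 + ((30 + 3) + 0)**2)/(((30 + 3) + 0)*(173 + ((30 + 3) + 0))) = 283247 + (-170 + (33 + 0)**2)/((33 + 0)*(173 + (33 + 0))) = 283247 + (-170 + 33**2)/(33*(173 + 33)) = 283247 + (1/33)*(-170 + 1089)/206 = 283247 + (1/33)*(1/206)*919 = 283247 + 919/6798 = 1925514025/6798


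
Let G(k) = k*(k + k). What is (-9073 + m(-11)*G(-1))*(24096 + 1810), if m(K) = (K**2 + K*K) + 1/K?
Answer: -2447624786/11 ≈ -2.2251e+8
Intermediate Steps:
G(k) = 2*k**2 (G(k) = k*(2*k) = 2*k**2)
m(K) = 1/K + 2*K**2 (m(K) = (K**2 + K**2) + 1/K = 2*K**2 + 1/K = 1/K + 2*K**2)
(-9073 + m(-11)*G(-1))*(24096 + 1810) = (-9073 + ((1 + 2*(-11)**3)/(-11))*(2*(-1)**2))*(24096 + 1810) = (-9073 + (-(1 + 2*(-1331))/11)*(2*1))*25906 = (-9073 - (1 - 2662)/11*2)*25906 = (-9073 - 1/11*(-2661)*2)*25906 = (-9073 + (2661/11)*2)*25906 = (-9073 + 5322/11)*25906 = -94481/11*25906 = -2447624786/11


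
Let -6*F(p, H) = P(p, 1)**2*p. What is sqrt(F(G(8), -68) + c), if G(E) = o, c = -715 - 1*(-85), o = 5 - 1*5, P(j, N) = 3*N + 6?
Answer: 3*I*sqrt(70) ≈ 25.1*I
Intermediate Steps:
P(j, N) = 6 + 3*N
o = 0 (o = 5 - 5 = 0)
c = -630 (c = -715 + 85 = -630)
G(E) = 0
F(p, H) = -27*p/2 (F(p, H) = -(6 + 3*1)**2*p/6 = -(6 + 3)**2*p/6 = -9**2*p/6 = -27*p/2)
sqrt(F(G(8), -68) + c) = sqrt(-27/2*0 - 630) = sqrt(0 - 630) = sqrt(-630) = 3*I*sqrt(70)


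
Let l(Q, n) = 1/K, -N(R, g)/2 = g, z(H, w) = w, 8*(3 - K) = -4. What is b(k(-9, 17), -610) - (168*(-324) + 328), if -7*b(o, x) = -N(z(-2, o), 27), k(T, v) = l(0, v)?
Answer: 378674/7 ≈ 54096.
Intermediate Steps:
K = 7/2 (K = 3 - ⅛*(-4) = 3 + ½ = 7/2 ≈ 3.5000)
N(R, g) = -2*g
l(Q, n) = 2/7 (l(Q, n) = 1/(7/2) = 2/7)
k(T, v) = 2/7
b(o, x) = -54/7 (b(o, x) = -(-1)*(-2*27)/7 = -(-1)*(-54)/7 = -⅐*54 = -54/7)
b(k(-9, 17), -610) - (168*(-324) + 328) = -54/7 - (168*(-324) + 328) = -54/7 - (-54432 + 328) = -54/7 - 1*(-54104) = -54/7 + 54104 = 378674/7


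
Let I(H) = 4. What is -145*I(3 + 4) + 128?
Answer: -452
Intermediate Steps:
-145*I(3 + 4) + 128 = -145*4 + 128 = -580 + 128 = -452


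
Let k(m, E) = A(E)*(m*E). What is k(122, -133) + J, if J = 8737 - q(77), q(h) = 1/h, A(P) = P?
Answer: 166843214/77 ≈ 2.1668e+6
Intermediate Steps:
k(m, E) = m*E² (k(m, E) = E*(m*E) = E*(E*m) = m*E²)
J = 672748/77 (J = 8737 - 1/77 = 672748/77 ≈ 8737.0)
k(122, -133) + J = 122*(-133)² + 672748/77 = 122*17689 + 672748/77 = 2158058 + 672748/77 = 166843214/77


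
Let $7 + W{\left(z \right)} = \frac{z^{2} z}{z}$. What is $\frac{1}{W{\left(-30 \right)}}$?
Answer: $\frac{1}{893} \approx 0.0011198$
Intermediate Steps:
$W{\left(z \right)} = -7 + z^{2}$ ($W{\left(z \right)} = -7 + \frac{z^{2} z}{z} = -7 + \frac{z^{3}}{z} = -7 + z^{2}$)
$\frac{1}{W{\left(-30 \right)}} = \frac{1}{-7 + \left(-30\right)^{2}} = \frac{1}{-7 + 900} = \frac{1}{893}$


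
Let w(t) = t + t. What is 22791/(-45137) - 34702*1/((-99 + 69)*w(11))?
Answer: 775651057/14895210 ≈ 52.074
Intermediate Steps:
w(t) = 2*t
22791/(-45137) - 34702*1/((-99 + 69)*w(11)) = 22791/(-45137) - 34702*1/(22*(-99 + 69)) = 22791*(-1/45137) - 34702/((-30*22)) = -22791/45137 - 34702/(-660) = -22791/45137 - 34702*(-1/660) = -22791/45137 + 17351/330 = 775651057/14895210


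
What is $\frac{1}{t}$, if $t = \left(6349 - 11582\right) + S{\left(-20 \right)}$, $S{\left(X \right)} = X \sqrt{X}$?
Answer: $\frac{i}{- 5233 i + 40 \sqrt{5}} \approx -0.00019104 + 3.2653 \cdot 10^{-6} i$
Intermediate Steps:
$S{\left(X \right)} = X^{\frac{3}{2}}$
$t = -5233 - 40 i \sqrt{5}$ ($t = \left(6349 - 11582\right) + \left(-20\right)^{\frac{3}{2}} = \left(6349 - 11582\right) - 40 i \sqrt{5} = -5233 - 40 i \sqrt{5} \approx -5233.0 - 89.443 i$)
$\frac{1}{t} = \frac{1}{-5233 - 40 i \sqrt{5}}$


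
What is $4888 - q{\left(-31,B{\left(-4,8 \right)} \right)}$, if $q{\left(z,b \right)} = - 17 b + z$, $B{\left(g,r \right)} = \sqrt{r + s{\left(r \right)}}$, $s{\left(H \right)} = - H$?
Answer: $4919$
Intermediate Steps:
$B{\left(g,r \right)} = 0$ ($B{\left(g,r \right)} = \sqrt{r - r} = \sqrt{0} = 0$)
$q{\left(z,b \right)} = z - 17 b$
$4888 - q{\left(-31,B{\left(-4,8 \right)} \right)} = 4888 - \left(-31 - 0\right) = 4888 - \left(-31 + 0\right) = 4888 - -31 = 4888 + 31 = 4919$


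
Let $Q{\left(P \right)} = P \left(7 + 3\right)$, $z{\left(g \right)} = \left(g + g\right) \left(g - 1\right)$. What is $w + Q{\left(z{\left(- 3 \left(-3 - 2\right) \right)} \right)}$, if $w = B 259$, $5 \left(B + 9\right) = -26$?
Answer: $\frac{2611}{5} \approx 522.2$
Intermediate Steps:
$z{\left(g \right)} = 2 g \left(-1 + g\right)$
$Q{\left(P \right)} = 10 P$ ($Q{\left(P \right)} = P 10 = 10 P$)
$B = - \frac{71}{5}$ ($B = -9 + \frac{1}{5} \left(-26\right) = -9 - \frac{26}{5} = - \frac{71}{5} \approx -14.2$)
$w = - \frac{18389}{5}$ ($w = \left(- \frac{71}{5}\right) 259 = - \frac{18389}{5} \approx -3677.8$)
$w + Q{\left(z{\left(- 3 \left(-3 - 2\right) \right)} \right)} = - \frac{18389}{5} + 10 \cdot 2 \left(- 3 \left(-3 - 2\right)\right) \left(-1 - 3 \left(-3 - 2\right)\right) = - \frac{18389}{5} + 10 \cdot 2 \left(\left(-3\right) \left(-5\right)\right) \left(-1 - -15\right) = - \frac{18389}{5} + 10 \cdot 2 \cdot 15 \left(-1 + 15\right) = - \frac{18389}{5} + 10 \cdot 2 \cdot 15 \cdot 14 = - \frac{18389}{5} + 10 \cdot 420 = - \frac{18389}{5} + 4200 = \frac{2611}{5}$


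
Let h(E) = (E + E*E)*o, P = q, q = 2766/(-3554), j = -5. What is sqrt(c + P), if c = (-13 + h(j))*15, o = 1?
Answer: 3*sqrt(36567106)/1777 ≈ 10.209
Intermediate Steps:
q = -1383/1777 (q = 2766*(-1/3554) = -1383/1777 ≈ -0.77828)
P = -1383/1777 ≈ -0.77828
h(E) = E + E**2 (h(E) = (E + E*E)*1 = (E + E**2)*1 = E + E**2)
c = 105 (c = (-13 - 5*(1 - 5))*15 = (-13 - 5*(-4))*15 = (-13 + 20)*15 = 7*15 = 105)
sqrt(c + P) = sqrt(105 - 1383/1777) = sqrt(185202/1777) = 3*sqrt(36567106)/1777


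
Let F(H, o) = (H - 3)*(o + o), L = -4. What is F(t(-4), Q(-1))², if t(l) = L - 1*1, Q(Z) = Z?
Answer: 256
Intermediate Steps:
t(l) = -5 (t(l) = -4 - 1*1 = -4 - 1 = -5)
F(H, o) = 2*o*(-3 + H) (F(H, o) = (-3 + H)*(2*o) = 2*o*(-3 + H))
F(t(-4), Q(-1))² = (2*(-1)*(-3 - 5))² = (2*(-1)*(-8))² = 16² = 256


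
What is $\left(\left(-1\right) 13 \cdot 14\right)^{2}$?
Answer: $33124$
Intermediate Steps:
$\left(\left(-1\right) 13 \cdot 14\right)^{2} = \left(\left(-13\right) 14\right)^{2} = \left(-182\right)^{2} = 33124$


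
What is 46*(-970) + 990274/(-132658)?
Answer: -2960095117/66329 ≈ -44627.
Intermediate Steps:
46*(-970) + 990274/(-132658) = -44620 + 990274*(-1/132658) = -44620 - 495137/66329 = -2960095117/66329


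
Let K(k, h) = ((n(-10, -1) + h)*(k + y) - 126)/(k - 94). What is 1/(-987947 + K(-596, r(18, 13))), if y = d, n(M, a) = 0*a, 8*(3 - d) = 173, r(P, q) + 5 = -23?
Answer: -460/454467009 ≈ -1.0122e-6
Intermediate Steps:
r(P, q) = -28 (r(P, q) = -5 - 23 = -28)
d = -149/8 (d = 3 - 1/8*173 = 3 - 173/8 = -149/8 ≈ -18.625)
n(M, a) = 0
y = -149/8 ≈ -18.625
K(k, h) = (-126 + h*(-149/8 + k))/(-94 + k) (K(k, h) = ((0 + h)*(k - 149/8) - 126)/(k - 94) = (h*(-149/8 + k) - 126)/(-94 + k) = (-126 + h*(-149/8 + k))/(-94 + k))
1/(-987947 + K(-596, r(18, 13))) = 1/(-987947 + (-126 - 149/8*(-28) - 28*(-596))/(-94 - 596)) = 1/(-987947 + (-126 + 1043/2 + 16688)/(-690)) = 1/(-987947 - 1/690*34167/2) = 1/(-987947 - 11389/460) = 1/(-454467009/460) = -460/454467009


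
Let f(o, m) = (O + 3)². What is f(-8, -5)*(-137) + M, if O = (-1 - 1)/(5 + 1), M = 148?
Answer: -7436/9 ≈ -826.22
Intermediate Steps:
O = -⅓ (O = -2/6 = -2*⅙ = -⅓ ≈ -0.33333)
f(o, m) = 64/9 (f(o, m) = (-⅓ + 3)² = (8/3)² = 64/9)
f(-8, -5)*(-137) + M = (64/9)*(-137) + 148 = -8768/9 + 148 = -7436/9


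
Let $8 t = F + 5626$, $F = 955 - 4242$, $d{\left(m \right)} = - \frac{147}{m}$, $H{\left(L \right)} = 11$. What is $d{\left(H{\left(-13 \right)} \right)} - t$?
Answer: $- \frac{26905}{88} \approx -305.74$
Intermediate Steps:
$F = -3287$
$t = \frac{2339}{8}$ ($t = \frac{-3287 + 5626}{8} = \frac{1}{8} \cdot 2339 = \frac{2339}{8} \approx 292.38$)
$d{\left(H{\left(-13 \right)} \right)} - t = - \frac{147}{11} - \frac{2339}{8} = - \frac{26905}{88}$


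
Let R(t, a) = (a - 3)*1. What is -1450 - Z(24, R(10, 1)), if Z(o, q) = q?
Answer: -1448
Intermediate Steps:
R(t, a) = -3 + a (R(t, a) = (-3 + a)*1 = -3 + a)
-1450 - Z(24, R(10, 1)) = -1450 - (-3 + 1) = -1450 - 1*(-2) = -1450 + 2 = -1448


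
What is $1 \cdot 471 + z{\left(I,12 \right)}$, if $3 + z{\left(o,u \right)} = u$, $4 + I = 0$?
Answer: $480$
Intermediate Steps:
$I = -4$ ($I = -4 + 0 = -4$)
$z{\left(o,u \right)} = -3 + u$
$1 \cdot 471 + z{\left(I,12 \right)} = 1 \cdot 471 + \left(-3 + 12\right) = 471 + 9 = 480$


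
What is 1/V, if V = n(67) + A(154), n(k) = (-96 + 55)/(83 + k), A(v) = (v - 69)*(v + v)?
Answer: 150/3926959 ≈ 3.8197e-5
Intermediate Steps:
A(v) = 2*v*(-69 + v) (A(v) = (-69 + v)*(2*v) = 2*v*(-69 + v))
n(k) = -41/(83 + k)
V = 3926959/150 (V = -41/(83 + 67) + 2*154*(-69 + 154) = -41/150 + 2*154*85 = -41*1/150 + 26180 = -41/150 + 26180 = 3926959/150 ≈ 26180.)
1/V = 1/(3926959/150) = 150/3926959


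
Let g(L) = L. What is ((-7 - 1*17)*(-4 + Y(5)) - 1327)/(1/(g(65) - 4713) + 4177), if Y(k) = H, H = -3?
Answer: -5387032/19414695 ≈ -0.27747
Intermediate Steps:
Y(k) = -3
((-7 - 1*17)*(-4 + Y(5)) - 1327)/(1/(g(65) - 4713) + 4177) = ((-7 - 1*17)*(-4 - 3) - 1327)/(1/(65 - 4713) + 4177) = ((-7 - 17)*(-7) - 1327)/(1/(-4648) + 4177) = (-24*(-7) - 1327)/(-1/4648 + 4177) = (168 - 1327)/(19414695/4648) = -1159*4648/19414695 = -5387032/19414695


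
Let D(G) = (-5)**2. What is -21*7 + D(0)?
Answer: -122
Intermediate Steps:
D(G) = 25
-21*7 + D(0) = -21*7 + 25 = -147 + 25 = -122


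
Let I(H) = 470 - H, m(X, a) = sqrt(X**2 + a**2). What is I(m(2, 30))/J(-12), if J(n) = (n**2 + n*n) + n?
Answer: 235/138 - sqrt(226)/138 ≈ 1.5940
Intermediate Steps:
J(n) = n + 2*n**2 (J(n) = (n**2 + n**2) + n = 2*n**2 + n = n + 2*n**2)
I(m(2, 30))/J(-12) = (470 - sqrt(2**2 + 30**2))/((-12*(1 + 2*(-12)))) = (470 - sqrt(4 + 900))/((-12*(1 - 24))) = (470 - sqrt(904))/((-12*(-23))) = (470 - 2*sqrt(226))/276 = (470 - 2*sqrt(226))*(1/276) = 235/138 - sqrt(226)/138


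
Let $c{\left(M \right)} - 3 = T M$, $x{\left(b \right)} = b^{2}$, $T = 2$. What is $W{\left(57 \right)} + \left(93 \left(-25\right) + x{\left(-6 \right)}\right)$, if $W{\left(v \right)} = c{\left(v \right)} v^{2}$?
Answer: $377844$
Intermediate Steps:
$c{\left(M \right)} = 3 + 2 M$
$W{\left(v \right)} = v^{2} \left(3 + 2 v\right)$ ($W{\left(v \right)} = \left(3 + 2 v\right) v^{2} = v^{2} \left(3 + 2 v\right)$)
$W{\left(57 \right)} + \left(93 \left(-25\right) + x{\left(-6 \right)}\right) = 57^{2} \left(3 + 2 \cdot 57\right) + \left(93 \left(-25\right) + \left(-6\right)^{2}\right) = 3249 \left(3 + 114\right) + \left(-2325 + 36\right) = 3249 \cdot 117 - 2289 = 380133 - 2289 = 377844$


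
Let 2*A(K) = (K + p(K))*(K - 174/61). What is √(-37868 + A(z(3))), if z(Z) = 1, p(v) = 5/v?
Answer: I*√140927507/61 ≈ 194.61*I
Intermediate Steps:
A(K) = (-174/61 + K)*(K + 5/K)/2 (A(K) = ((K + 5/K)*(K - 174/61))/2 = ((K + 5/K)*(-174/61 + K))/2 = ((-174/61 + K)*(K + 5/K))/2 = (-174/61 + K)*(K + 5/K)/2)
√(-37868 + A(z(3))) = √(-37868 + (1/122)*(-870 + 1*(305 - 174*1 + 61*1²))/1) = √(-37868 + (1/122)*1*(-870 + 1*(305 - 174 + 61*1))) = √(-37868 + (1/122)*1*(-870 + 1*(305 - 174 + 61))) = √(-37868 + (1/122)*1*(-870 + 1*192)) = √(-37868 + (1/122)*1*(-870 + 192)) = √(-37868 + (1/122)*1*(-678)) = √(-37868 - 339/61) = √(-2310287/61) = I*√140927507/61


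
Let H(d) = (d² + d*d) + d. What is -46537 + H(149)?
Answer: -1986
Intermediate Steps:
H(d) = d + 2*d² (H(d) = (d² + d²) + d = 2*d² + d = d + 2*d²)
-46537 + H(149) = -46537 + 149*(1 + 2*149) = -46537 + 149*(1 + 298) = -46537 + 149*299 = -46537 + 44551 = -1986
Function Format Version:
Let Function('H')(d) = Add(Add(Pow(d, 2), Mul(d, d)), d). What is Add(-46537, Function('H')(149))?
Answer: -1986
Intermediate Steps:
Function('H')(d) = Add(d, Mul(2, Pow(d, 2))) (Function('H')(d) = Add(Add(Pow(d, 2), Pow(d, 2)), d) = Add(Mul(2, Pow(d, 2)), d) = Add(d, Mul(2, Pow(d, 2))))
Add(-46537, Function('H')(149)) = Add(-46537, Mul(149, Add(1, Mul(2, 149)))) = Add(-46537, Mul(149, Add(1, 298))) = Add(-46537, Mul(149, 299)) = Add(-46537, 44551) = -1986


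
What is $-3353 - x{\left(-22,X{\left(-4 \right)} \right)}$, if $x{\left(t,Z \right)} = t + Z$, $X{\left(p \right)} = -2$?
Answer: $-3329$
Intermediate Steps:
$x{\left(t,Z \right)} = Z + t$
$-3353 - x{\left(-22,X{\left(-4 \right)} \right)} = -3353 - \left(-2 - 22\right) = -3353 - -24 = -3353 + 24 = -3329$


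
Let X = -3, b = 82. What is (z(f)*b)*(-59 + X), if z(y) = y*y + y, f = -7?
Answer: -213528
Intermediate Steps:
z(y) = y + y**2 (z(y) = y**2 + y = y + y**2)
(z(f)*b)*(-59 + X) = (-7*(1 - 7)*82)*(-59 - 3) = (-7*(-6)*82)*(-62) = (42*82)*(-62) = 3444*(-62) = -213528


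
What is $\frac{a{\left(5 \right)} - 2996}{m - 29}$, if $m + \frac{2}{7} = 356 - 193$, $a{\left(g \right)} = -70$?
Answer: $- \frac{3577}{156} \approx -22.929$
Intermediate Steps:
$m = \frac{1139}{7}$ ($m = - \frac{2}{7} + \left(356 - 193\right) = - \frac{2}{7} + 163 = \frac{1139}{7} \approx 162.71$)
$\frac{a{\left(5 \right)} - 2996}{m - 29} = \frac{-70 - 2996}{\frac{1139}{7} - 29} = \frac{-70 - 2996}{\frac{936}{7}} = \left(-70 - 2996\right) \frac{7}{936} = \left(-3066\right) \frac{7}{936} = - \frac{3577}{156}$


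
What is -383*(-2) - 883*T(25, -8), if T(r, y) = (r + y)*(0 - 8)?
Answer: 120854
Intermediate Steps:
T(r, y) = -8*r - 8*y (T(r, y) = (r + y)*(-8) = -8*r - 8*y)
-383*(-2) - 883*T(25, -8) = -383*(-2) - 883*(-8*25 - 8*(-8)) = 766 - 883*(-200 + 64) = 766 - 883*(-136) = 766 + 120088 = 120854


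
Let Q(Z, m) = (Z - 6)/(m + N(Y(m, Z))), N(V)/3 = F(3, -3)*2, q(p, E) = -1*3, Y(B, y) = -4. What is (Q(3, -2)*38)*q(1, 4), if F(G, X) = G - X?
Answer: 171/17 ≈ 10.059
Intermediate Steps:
q(p, E) = -3
N(V) = 36 (N(V) = 3*((3 - 1*(-3))*2) = 3*((3 + 3)*2) = 3*(6*2) = 3*12 = 36)
Q(Z, m) = (-6 + Z)/(36 + m) (Q(Z, m) = (Z - 6)/(m + 36) = (-6 + Z)/(36 + m))
(Q(3, -2)*38)*q(1, 4) = (((-6 + 3)/(36 - 2))*38)*(-3) = ((-3/34)*38)*(-3) = (((1/34)*(-3))*38)*(-3) = -3/34*38*(-3) = -57/17*(-3) = 171/17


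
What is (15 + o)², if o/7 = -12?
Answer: 4761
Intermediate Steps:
o = -84 (o = 7*(-12) = -84)
(15 + o)² = (15 - 84)² = (-69)² = 4761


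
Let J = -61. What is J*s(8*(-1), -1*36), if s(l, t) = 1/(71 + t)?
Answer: -61/35 ≈ -1.7429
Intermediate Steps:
J*s(8*(-1), -1*36) = -61/(71 - 1*36) = -61/(71 - 36) = -61/35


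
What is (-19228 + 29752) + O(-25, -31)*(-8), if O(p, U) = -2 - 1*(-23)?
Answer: 10356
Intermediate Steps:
O(p, U) = 21 (O(p, U) = -2 + 23 = 21)
(-19228 + 29752) + O(-25, -31)*(-8) = (-19228 + 29752) + 21*(-8) = 10524 - 168 = 10356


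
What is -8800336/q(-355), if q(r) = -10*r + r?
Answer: -8800336/3195 ≈ -2754.4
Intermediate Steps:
q(r) = -9*r
-8800336/q(-355) = -8800336/((-9*(-355))) = -8800336/3195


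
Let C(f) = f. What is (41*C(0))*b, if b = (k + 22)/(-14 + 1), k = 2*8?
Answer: 0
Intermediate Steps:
k = 16
b = -38/13 (b = (16 + 22)/(-14 + 1) = 38/(-13) = 38*(-1/13) = -38/13 ≈ -2.9231)
(41*C(0))*b = (41*0)*(-38/13) = 0*(-38/13) = 0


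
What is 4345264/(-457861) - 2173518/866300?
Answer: -2379735664099/198322492150 ≈ -11.999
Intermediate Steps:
4345264/(-457861) - 2173518/866300 = 4345264*(-1/457861) - 2173518*1/866300 = -4345264/457861 - 1086759/433150 = -2379735664099/198322492150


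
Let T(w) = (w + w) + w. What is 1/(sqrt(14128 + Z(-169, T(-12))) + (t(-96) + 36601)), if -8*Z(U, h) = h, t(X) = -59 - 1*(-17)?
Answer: 73118/2673092697 - sqrt(56530)/2673092697 ≈ 2.7264e-5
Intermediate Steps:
t(X) = -42 (t(X) = -59 + 17 = -42)
T(w) = 3*w (T(w) = 2*w + w = 3*w)
Z(U, h) = -h/8
1/(sqrt(14128 + Z(-169, T(-12))) + (t(-96) + 36601)) = 1/(sqrt(14128 - 3*(-12)/8) + (-42 + 36601)) = 1/(sqrt(14128 - 1/8*(-36)) + 36559) = 1/(sqrt(14128 + 9/2) + 36559) = 1/(sqrt(28265/2) + 36559) = 1/(sqrt(56530)/2 + 36559) = 1/(36559 + sqrt(56530)/2)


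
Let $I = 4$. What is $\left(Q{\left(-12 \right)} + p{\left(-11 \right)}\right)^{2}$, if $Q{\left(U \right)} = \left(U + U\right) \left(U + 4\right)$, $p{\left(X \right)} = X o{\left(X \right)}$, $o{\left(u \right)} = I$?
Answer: $21904$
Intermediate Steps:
$o{\left(u \right)} = 4$
$p{\left(X \right)} = 4 X$ ($p{\left(X \right)} = X 4 = 4 X$)
$Q{\left(U \right)} = 2 U \left(4 + U\right)$
$\left(Q{\left(-12 \right)} + p{\left(-11 \right)}\right)^{2} = \left(2 \left(-12\right) \left(4 - 12\right) + 4 \left(-11\right)\right)^{2} = \left(2 \left(-12\right) \left(-8\right) - 44\right)^{2} = \left(192 - 44\right)^{2} = 148^{2} = 21904$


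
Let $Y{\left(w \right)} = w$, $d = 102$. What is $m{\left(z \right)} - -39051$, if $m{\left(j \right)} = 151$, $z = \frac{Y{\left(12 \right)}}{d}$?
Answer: $39202$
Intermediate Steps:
$z = \frac{2}{17}$ ($z = \frac{12}{102} = 12 \cdot \frac{1}{102} = \frac{2}{17} \approx 0.11765$)
$m{\left(z \right)} - -39051 = 151 - -39051 = 151 + 39051 = 39202$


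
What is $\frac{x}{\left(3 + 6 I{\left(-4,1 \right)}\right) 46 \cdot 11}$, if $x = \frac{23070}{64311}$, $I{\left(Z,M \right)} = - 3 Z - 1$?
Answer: $\frac{3845}{374225709} \approx 1.0275 \cdot 10^{-5}$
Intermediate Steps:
$I{\left(Z,M \right)} = -1 - 3 Z$
$x = \frac{7690}{21437}$ ($x = 23070 \cdot \frac{1}{64311} = \frac{7690}{21437} \approx 0.35873$)
$\frac{x}{\left(3 + 6 I{\left(-4,1 \right)}\right) 46 \cdot 11} = \frac{7690}{21437 \left(3 + 6 \left(-1 - -12\right)\right) 46 \cdot 11} = \frac{7690}{21437 \left(3 + 6 \left(-1 + 12\right)\right) 46 \cdot 11} = \frac{7690}{21437 \left(3 + 6 \cdot 11\right) 46 \cdot 11} = \frac{7690}{21437 \left(3 + 66\right) 46 \cdot 11} = \frac{7690}{21437 \cdot 69 \cdot 46 \cdot 11} = \frac{7690}{21437 \cdot 3174 \cdot 11} = \frac{7690}{21437 \cdot 34914} = \frac{7690}{21437} \cdot \frac{1}{34914} = \frac{3845}{374225709}$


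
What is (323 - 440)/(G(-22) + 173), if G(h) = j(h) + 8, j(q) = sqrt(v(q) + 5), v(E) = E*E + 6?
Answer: -1629/2482 + 27*sqrt(55)/2482 ≈ -0.57565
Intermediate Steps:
v(E) = 6 + E**2 (v(E) = E**2 + 6 = 6 + E**2)
j(q) = sqrt(11 + q**2) (j(q) = sqrt((6 + q**2) + 5) = sqrt(11 + q**2))
G(h) = 8 + sqrt(11 + h**2) (G(h) = sqrt(11 + h**2) + 8 = 8 + sqrt(11 + h**2))
(323 - 440)/(G(-22) + 173) = (323 - 440)/((8 + sqrt(11 + (-22)**2)) + 173) = -117/((8 + sqrt(11 + 484)) + 173) = -117/((8 + sqrt(495)) + 173) = -117/((8 + 3*sqrt(55)) + 173) = -117/(181 + 3*sqrt(55))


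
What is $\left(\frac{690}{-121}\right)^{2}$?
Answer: $\frac{476100}{14641} \approx 32.518$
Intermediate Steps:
$\left(\frac{690}{-121}\right)^{2} = \left(690 \left(- \frac{1}{121}\right)\right)^{2} = \left(- \frac{690}{121}\right)^{2} = \frac{476100}{14641}$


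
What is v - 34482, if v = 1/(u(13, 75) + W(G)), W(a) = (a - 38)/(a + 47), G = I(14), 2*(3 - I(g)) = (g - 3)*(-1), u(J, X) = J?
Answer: -47722977/1384 ≈ -34482.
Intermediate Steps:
I(g) = 3/2 + g/2 (I(g) = 3 - (g - 3)*(-1)/2 = 3 - (-3 + g)*(-1)/2 = 3 - (3 - g)/2 = 3 + (-3/2 + g/2) = 3/2 + g/2)
G = 17/2 (G = 3/2 + (½)*14 = 3/2 + 7 = 17/2 ≈ 8.5000)
W(a) = (-38 + a)/(47 + a)
v = 111/1384 (v = 1/(13 + (-38 + 17/2)/(47 + 17/2)) = 1/(13 - 59/2/(111/2)) = 1/(13 + (2/111)*(-59/2)) = 1/(13 - 59/111) = 1/(1384/111) = 111/1384 ≈ 0.080202)
v - 34482 = 111/1384 - 34482 = -47722977/1384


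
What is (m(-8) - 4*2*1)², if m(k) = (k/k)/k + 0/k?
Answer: 4225/64 ≈ 66.016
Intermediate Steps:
m(k) = 1/k (m(k) = 1/k + 0 = 1/k)
(m(-8) - 4*2*1)² = (1/(-8) - 4*2*1)² = (-⅛ - 8*1)² = (-⅛ - 8)² = (-65/8)² = 4225/64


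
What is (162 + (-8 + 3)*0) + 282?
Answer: 444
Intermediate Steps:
(162 + (-8 + 3)*0) + 282 = (162 - 5*0) + 282 = (162 + 0) + 282 = 162 + 282 = 444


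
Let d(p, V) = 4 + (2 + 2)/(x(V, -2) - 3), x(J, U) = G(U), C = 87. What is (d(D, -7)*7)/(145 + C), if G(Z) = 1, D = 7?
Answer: 7/116 ≈ 0.060345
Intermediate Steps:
x(J, U) = 1
d(p, V) = 2 (d(p, V) = 4 + (2 + 2)/(1 - 3) = 4 + 4/(-2) = 4 + 4*(-1/2) = 4 - 2 = 2)
(d(D, -7)*7)/(145 + C) = (2*7)/(145 + 87) = 14/232 = 14*(1/232) = 7/116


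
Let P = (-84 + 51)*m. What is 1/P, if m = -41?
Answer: 1/1353 ≈ 0.00073910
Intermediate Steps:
P = 1353 (P = (-84 + 51)*(-41) = -33*(-41) = 1353)
1/P = 1/1353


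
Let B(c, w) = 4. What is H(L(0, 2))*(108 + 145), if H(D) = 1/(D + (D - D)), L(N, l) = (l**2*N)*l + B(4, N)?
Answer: 253/4 ≈ 63.250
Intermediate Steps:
L(N, l) = 4 + N*l**3 (L(N, l) = (l**2*N)*l + 4 = (N*l**2)*l + 4 = N*l**3 + 4 = 4 + N*l**3)
H(D) = 1/D (H(D) = 1/(D + 0) = 1/D)
H(L(0, 2))*(108 + 145) = (108 + 145)/(4 + 0*2**3) = 253/(4 + 0*8) = 253/(4 + 0) = 253/4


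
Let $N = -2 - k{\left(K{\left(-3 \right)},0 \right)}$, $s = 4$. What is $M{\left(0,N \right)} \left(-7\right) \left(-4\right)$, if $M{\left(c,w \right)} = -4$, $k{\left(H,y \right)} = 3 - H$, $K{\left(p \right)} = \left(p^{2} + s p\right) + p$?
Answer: $-112$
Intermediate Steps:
$K{\left(p \right)} = p^{2} + 5 p$ ($K{\left(p \right)} = \left(p^{2} + 4 p\right) + p = p^{2} + 5 p$)
$N = -11$ ($N = -2 - \left(3 - - 3 \left(5 - 3\right)\right) = -2 - \left(3 - \left(-3\right) 2\right) = -2 - \left(3 - -6\right) = -2 - \left(3 + 6\right) = -2 - 9 = -11$)
$M{\left(0,N \right)} \left(-7\right) \left(-4\right) = \left(-4\right) \left(-7\right) \left(-4\right) = 28 \left(-4\right) = -112$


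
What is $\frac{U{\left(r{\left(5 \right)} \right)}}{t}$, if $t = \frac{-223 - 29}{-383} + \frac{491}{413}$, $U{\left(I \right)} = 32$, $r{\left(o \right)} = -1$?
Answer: $\frac{5061728}{292129} \approx 17.327$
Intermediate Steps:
$t = \frac{292129}{158179}$ ($t = \left(-223 - 29\right) \left(- \frac{1}{383}\right) + 491 \cdot \frac{1}{413} = \left(-252\right) \left(- \frac{1}{383}\right) + \frac{491}{413} = \frac{252}{383} + \frac{491}{413} = \frac{292129}{158179} \approx 1.8468$)
$\frac{U{\left(r{\left(5 \right)} \right)}}{t} = \frac{32}{\frac{292129}{158179}} = 32 \cdot \frac{158179}{292129} = \frac{5061728}{292129}$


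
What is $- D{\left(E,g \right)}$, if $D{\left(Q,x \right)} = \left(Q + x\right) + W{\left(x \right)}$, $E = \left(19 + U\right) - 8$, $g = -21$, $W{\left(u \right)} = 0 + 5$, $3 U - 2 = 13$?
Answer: $0$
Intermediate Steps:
$U = 5$ ($U = \frac{2}{3} + \frac{1}{3} \cdot 13 = \frac{2}{3} + \frac{13}{3} = 5$)
$W{\left(u \right)} = 5$
$E = 16$ ($E = \left(19 + 5\right) - 8 = 24 - 8 = 16$)
$D{\left(Q,x \right)} = 5 + Q + x$ ($D{\left(Q,x \right)} = \left(Q + x\right) + 5 = 5 + Q + x$)
$- D{\left(E,g \right)} = - (5 + 16 - 21) = \left(-1\right) 0 = 0$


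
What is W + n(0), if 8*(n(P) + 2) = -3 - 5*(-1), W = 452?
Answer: 1801/4 ≈ 450.25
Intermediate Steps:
n(P) = -7/4 (n(P) = -2 + (-3 - 5*(-1))/8 = -2 + (-3 + 5)/8 = -2 + (1/8)*2 = -2 + 1/4 = -7/4)
W + n(0) = 452 - 7/4 = 1801/4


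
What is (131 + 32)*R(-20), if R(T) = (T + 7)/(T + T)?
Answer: 2119/40 ≈ 52.975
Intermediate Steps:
R(T) = (7 + T)/(2*T) (R(T) = (7 + T)/((2*T)) = (7 + T)*(1/(2*T)) = (7 + T)/(2*T))
(131 + 32)*R(-20) = (131 + 32)*((½)*(7 - 20)/(-20)) = 163*((½)*(-1/20)*(-13)) = 163*(13/40) = 2119/40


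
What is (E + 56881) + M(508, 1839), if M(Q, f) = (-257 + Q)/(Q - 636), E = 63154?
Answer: 15364229/128 ≈ 1.2003e+5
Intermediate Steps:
M(Q, f) = (-257 + Q)/(-636 + Q)
(E + 56881) + M(508, 1839) = (63154 + 56881) + (-257 + 508)/(-636 + 508) = 120035 + 251/(-128) = 120035 - 1/128*251 = 120035 - 251/128 = 15364229/128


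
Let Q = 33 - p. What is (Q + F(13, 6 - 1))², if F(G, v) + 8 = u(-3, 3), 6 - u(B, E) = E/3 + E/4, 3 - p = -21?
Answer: 441/16 ≈ 27.563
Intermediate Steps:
p = 24 (p = 3 - 1*(-21) = 3 + 21 = 24)
u(B, E) = 6 - 7*E/12 (u(B, E) = 6 - (E/3 + E/4) = 6 - 7*E/12)
F(G, v) = -15/4 (F(G, v) = -8 + (6 - 7/12*3) = -8 + (6 - 7/4) = -8 + 17/4 = -15/4)
Q = 9 (Q = 33 - 1*24 = 33 - 24 = 9)
(Q + F(13, 6 - 1))² = (9 - 15/4)² = (21/4)² = 441/16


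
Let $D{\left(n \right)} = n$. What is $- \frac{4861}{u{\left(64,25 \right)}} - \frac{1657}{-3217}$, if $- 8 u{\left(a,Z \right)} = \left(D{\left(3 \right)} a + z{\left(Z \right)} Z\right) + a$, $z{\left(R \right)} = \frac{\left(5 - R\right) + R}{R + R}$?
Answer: $\frac{251062061}{1663189} \approx 150.95$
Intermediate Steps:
$z{\left(R \right)} = \frac{5}{2 R}$
$u{\left(a,Z \right)} = - \frac{5}{16} - \frac{a}{2}$ ($u{\left(a,Z \right)} = - \frac{\left(3 a + \frac{5}{2 Z} Z\right) + a}{8} = - \frac{\left(3 a + \frac{5}{2}\right) + a}{8} = - \frac{\left(\frac{5}{2} + 3 a\right) + a}{8} = - \frac{\frac{5}{2} + 4 a}{8} = - \frac{5}{16} - \frac{a}{2}$)
$- \frac{4861}{u{\left(64,25 \right)}} - \frac{1657}{-3217} = - \frac{4861}{- \frac{5}{16} - 32} - \frac{1657}{-3217} = - \frac{4861}{- \frac{5}{16} - 32} - - \frac{1657}{3217} = - \frac{4861}{- \frac{517}{16}} + \frac{1657}{3217} = \left(-4861\right) \left(- \frac{16}{517}\right) + \frac{1657}{3217} = \frac{77776}{517} + \frac{1657}{3217} = \frac{251062061}{1663189}$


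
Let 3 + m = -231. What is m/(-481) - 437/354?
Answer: -9797/13098 ≈ -0.74798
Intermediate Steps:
m = -234 (m = -3 - 231 = -234)
m/(-481) - 437/354 = -234/(-481) - 437/354 = -234*(-1/481) - 437*1/354 = 18/37 - 437/354 = -9797/13098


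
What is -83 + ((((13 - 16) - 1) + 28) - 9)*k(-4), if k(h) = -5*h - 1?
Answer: 202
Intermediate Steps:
k(h) = -1 - 5*h
-83 + ((((13 - 16) - 1) + 28) - 9)*k(-4) = -83 + ((((13 - 16) - 1) + 28) - 9)*(-1 - 5*(-4)) = -83 + (((-3 - 1) + 28) - 9)*(-1 + 20) = -83 + ((-4 + 28) - 9)*19 = -83 + (24 - 9)*19 = -83 + 15*19 = -83 + 285 = 202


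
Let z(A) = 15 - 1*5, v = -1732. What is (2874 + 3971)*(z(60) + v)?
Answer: -11787090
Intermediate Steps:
z(A) = 10 (z(A) = 15 - 5 = 10)
(2874 + 3971)*(z(60) + v) = (2874 + 3971)*(10 - 1732) = 6845*(-1722) = -11787090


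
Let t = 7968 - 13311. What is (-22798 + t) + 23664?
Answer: -4477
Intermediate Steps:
t = -5343
(-22798 + t) + 23664 = (-22798 - 5343) + 23664 = -28141 + 23664 = -4477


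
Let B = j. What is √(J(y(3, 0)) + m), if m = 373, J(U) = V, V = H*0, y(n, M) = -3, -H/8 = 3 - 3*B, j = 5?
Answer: √373 ≈ 19.313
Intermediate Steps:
B = 5
H = 96 (H = -8*(3 - 3*5) = -8*(3 - 15) = -8*(-12) = 96)
V = 0 (V = 96*0 = 0)
J(U) = 0
√(J(y(3, 0)) + m) = √(0 + 373) = √373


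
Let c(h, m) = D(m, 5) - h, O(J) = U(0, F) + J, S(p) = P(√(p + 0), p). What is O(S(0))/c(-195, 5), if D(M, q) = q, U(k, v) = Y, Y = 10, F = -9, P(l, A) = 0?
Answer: 1/20 ≈ 0.050000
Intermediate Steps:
S(p) = 0
U(k, v) = 10
O(J) = 10 + J
c(h, m) = 5 - h
O(S(0))/c(-195, 5) = (10 + 0)/(5 - 1*(-195)) = 10/(5 + 195) = 10/200 = 10*(1/200) = 1/20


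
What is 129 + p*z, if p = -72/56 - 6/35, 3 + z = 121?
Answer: -1503/35 ≈ -42.943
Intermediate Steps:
z = 118 (z = -3 + 121 = 118)
p = -51/35 (p = -72*1/56 - 6*1/35 = -9/7 - 6/35 = -51/35 ≈ -1.4571)
129 + p*z = 129 - 51/35*118 = 129 - 6018/35 = -1503/35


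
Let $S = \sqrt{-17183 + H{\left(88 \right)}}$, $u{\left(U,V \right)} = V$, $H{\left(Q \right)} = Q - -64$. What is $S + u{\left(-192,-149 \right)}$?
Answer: $-149 + i \sqrt{17031} \approx -149.0 + 130.5 i$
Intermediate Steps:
$H{\left(Q \right)} = 64 + Q$ ($H{\left(Q \right)} = Q + 64 = 64 + Q$)
$S = i \sqrt{17031}$ ($S = \sqrt{-17183 + \left(64 + 88\right)} = \sqrt{-17183 + 152} = \sqrt{-17031} = i \sqrt{17031} \approx 130.5 i$)
$S + u{\left(-192,-149 \right)} = i \sqrt{17031} - 149 = -149 + i \sqrt{17031}$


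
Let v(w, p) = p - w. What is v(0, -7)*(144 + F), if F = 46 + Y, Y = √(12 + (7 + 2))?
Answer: -1330 - 7*√21 ≈ -1362.1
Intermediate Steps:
Y = √21 (Y = √(12 + 9) = √21 ≈ 4.5826)
F = 46 + √21 ≈ 50.583
v(0, -7)*(144 + F) = (-7 - 1*0)*(144 + (46 + √21)) = (-7 + 0)*(190 + √21) = -7*(190 + √21) = -1330 - 7*√21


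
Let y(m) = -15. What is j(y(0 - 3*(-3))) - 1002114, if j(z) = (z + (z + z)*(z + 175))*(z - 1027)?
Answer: 4015116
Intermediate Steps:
j(z) = (-1027 + z)*(z + 2*z*(175 + z)) (j(z) = (z + (2*z)*(175 + z))*(-1027 + z) = (z + 2*z*(175 + z))*(-1027 + z) = (-1027 + z)*(z + 2*z*(175 + z)))
j(y(0 - 3*(-3))) - 1002114 = -15*(-360477 - 1703*(-15) + 2*(-15)²) - 1002114 = -15*(-360477 + 25545 + 2*225) - 1002114 = -15*(-360477 + 25545 + 450) - 1002114 = -15*(-334482) - 1002114 = 5017230 - 1002114 = 4015116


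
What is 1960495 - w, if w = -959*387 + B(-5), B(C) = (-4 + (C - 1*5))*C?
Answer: 2331558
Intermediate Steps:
B(C) = C*(-9 + C) (B(C) = (-4 + (C - 5))*C = (-4 + (-5 + C))*C = (-9 + C)*C = C*(-9 + C))
w = -371063 (w = -959*387 - 5*(-9 - 5) = -371133 - 5*(-14) = -371133 + 70 = -371063)
1960495 - w = 1960495 - 1*(-371063) = 1960495 + 371063 = 2331558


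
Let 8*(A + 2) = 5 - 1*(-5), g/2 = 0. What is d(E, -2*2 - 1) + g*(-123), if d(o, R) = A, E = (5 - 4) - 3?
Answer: -3/4 ≈ -0.75000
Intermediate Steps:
g = 0 (g = 2*0 = 0)
A = -3/4 (A = -2 + (5 - 1*(-5))/8 = -2 + (5 + 5)/8 = -2 + (1/8)*10 = -2 + 5/4 = -3/4 ≈ -0.75000)
E = -2 (E = 1 - 3 = -2)
d(o, R) = -3/4
d(E, -2*2 - 1) + g*(-123) = -3/4 + 0*(-123) = -3/4 + 0 = -3/4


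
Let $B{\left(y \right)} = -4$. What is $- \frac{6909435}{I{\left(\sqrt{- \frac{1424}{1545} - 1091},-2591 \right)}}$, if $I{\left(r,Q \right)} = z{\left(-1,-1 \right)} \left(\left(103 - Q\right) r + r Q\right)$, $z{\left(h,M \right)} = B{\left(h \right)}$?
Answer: $- \frac{6909435 i \sqrt{2606444355}}{695051828} \approx - 507.52 i$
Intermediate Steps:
$z{\left(h,M \right)} = -4$
$I{\left(r,Q \right)} = - 4 Q r - 4 r \left(103 - Q\right)$ ($I{\left(r,Q \right)} = - 4 \left(\left(103 - Q\right) r + r Q\right) = - 4 \left(r \left(103 - Q\right) + Q r\right) = - 4 \left(Q r + r \left(103 - Q\right)\right) = - 4 Q r - 4 r \left(103 - Q\right)$)
$- \frac{6909435}{I{\left(\sqrt{- \frac{1424}{1545} - 1091},-2591 \right)}} = - \frac{6909435}{\left(-412\right) \sqrt{- \frac{1424}{1545} - 1091}} = - \frac{6909435}{\left(-412\right) \sqrt{- \frac{1687019}{1545}}} = - \frac{6909435}{\left(-412\right) \frac{i \sqrt{2606444355}}{1545}} = - \frac{6909435}{\left(- \frac{4}{15}\right) i \sqrt{2606444355}} = - 6909435 \frac{i \sqrt{2606444355}}{695051828} = - \frac{6909435 i \sqrt{2606444355}}{695051828}$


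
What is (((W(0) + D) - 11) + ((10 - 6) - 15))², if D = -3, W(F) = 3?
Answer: 484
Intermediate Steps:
(((W(0) + D) - 11) + ((10 - 6) - 15))² = (((3 - 3) - 11) + ((10 - 6) - 15))² = ((0 - 11) + (4 - 15))² = (-11 - 11)² = (-22)² = 484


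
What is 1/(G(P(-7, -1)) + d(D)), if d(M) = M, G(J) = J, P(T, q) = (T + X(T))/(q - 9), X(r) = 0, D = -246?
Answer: -10/2453 ≈ -0.0040766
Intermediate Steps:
P(T, q) = T/(-9 + q) (P(T, q) = (T + 0)/(q - 9) = T/(-9 + q))
1/(G(P(-7, -1)) + d(D)) = 1/(-7/(-9 - 1) - 246) = 1/(-7/(-10) - 246) = 1/(-7*(-1/10) - 246) = 1/(7/10 - 246) = 1/(-2453/10) = -10/2453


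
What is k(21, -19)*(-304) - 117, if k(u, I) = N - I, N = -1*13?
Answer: -1941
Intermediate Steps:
N = -13
k(u, I) = -13 - I
k(21, -19)*(-304) - 117 = (-13 - 1*(-19))*(-304) - 117 = (-13 + 19)*(-304) - 117 = 6*(-304) - 117 = -1824 - 117 = -1941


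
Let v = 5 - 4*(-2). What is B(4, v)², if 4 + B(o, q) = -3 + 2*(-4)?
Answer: 225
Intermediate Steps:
v = 13 (v = 5 + 8 = 13)
B(o, q) = -15 (B(o, q) = -4 + (-3 + 2*(-4)) = -4 + (-3 - 8) = -4 - 11 = -15)
B(4, v)² = (-15)² = 225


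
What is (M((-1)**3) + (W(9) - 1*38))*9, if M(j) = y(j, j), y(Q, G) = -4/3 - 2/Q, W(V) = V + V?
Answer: -174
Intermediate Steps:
W(V) = 2*V
y(Q, G) = -4/3 - 2/Q (y(Q, G) = -4*1/3 - 2/Q = -4/3 - 2/Q)
M(j) = -4/3 - 2/j
(M((-1)**3) + (W(9) - 1*38))*9 = ((-4/3 - 2/((-1)**3)) + (2*9 - 1*38))*9 = ((-4/3 - 2/(-1)) + (18 - 38))*9 = ((-4/3 - 2*(-1)) - 20)*9 = ((-4/3 + 2) - 20)*9 = (2/3 - 20)*9 = -58/3*9 = -174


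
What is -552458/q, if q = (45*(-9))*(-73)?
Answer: -552458/29565 ≈ -18.686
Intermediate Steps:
q = 29565 (q = -405*(-73) = 29565)
-552458/q = -552458/29565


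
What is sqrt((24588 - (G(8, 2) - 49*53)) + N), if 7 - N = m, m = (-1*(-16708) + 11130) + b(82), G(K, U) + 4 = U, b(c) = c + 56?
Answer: I*sqrt(782) ≈ 27.964*I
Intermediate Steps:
b(c) = 56 + c
G(K, U) = -4 + U
m = 27976 (m = (-1*(-16708) + 11130) + (56 + 82) = (16708 + 11130) + 138 = 27838 + 138 = 27976)
N = -27969 (N = 7 - 1*27976 = 7 - 27976 = -27969)
sqrt((24588 - (G(8, 2) - 49*53)) + N) = sqrt((24588 - ((-4 + 2) - 49*53)) - 27969) = sqrt((24588 - (-2 - 2597)) - 27969) = sqrt((24588 - 1*(-2599)) - 27969) = sqrt((24588 + 2599) - 27969) = sqrt(27187 - 27969) = sqrt(-782) = I*sqrt(782)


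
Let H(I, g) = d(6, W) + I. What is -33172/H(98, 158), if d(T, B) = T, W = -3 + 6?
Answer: -8293/26 ≈ -318.96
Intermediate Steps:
W = 3
H(I, g) = 6 + I
-33172/H(98, 158) = -33172/(6 + 98) = -33172/104 = -33172*1/104 = -8293/26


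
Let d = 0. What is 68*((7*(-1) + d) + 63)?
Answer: 3808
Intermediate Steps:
68*((7*(-1) + d) + 63) = 68*((7*(-1) + 0) + 63) = 68*((-7 + 0) + 63) = 68*(-7 + 63) = 68*56 = 3808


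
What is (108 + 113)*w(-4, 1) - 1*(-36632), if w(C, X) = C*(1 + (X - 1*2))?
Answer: 36632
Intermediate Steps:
w(C, X) = C*(-1 + X) (w(C, X) = C*(1 + (X - 2)) = C*(1 + (-2 + X)) = C*(-1 + X))
(108 + 113)*w(-4, 1) - 1*(-36632) = (108 + 113)*(-4*(-1 + 1)) - 1*(-36632) = 221*(-4*0) + 36632 = 221*0 + 36632 = 0 + 36632 = 36632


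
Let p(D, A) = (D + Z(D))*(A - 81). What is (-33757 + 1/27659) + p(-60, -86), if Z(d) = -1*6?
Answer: -628827364/27659 ≈ -22735.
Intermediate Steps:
Z(d) = -6
p(D, A) = (-81 + A)*(-6 + D) (p(D, A) = (D - 6)*(A - 81) = (-6 + D)*(-81 + A) = (-81 + A)*(-6 + D))
(-33757 + 1/27659) + p(-60, -86) = (-33757 + 1/27659) + (486 - 81*(-60) - 6*(-86) - 86*(-60)) = (-33757 + 1/27659) + (486 + 4860 + 516 + 5160) = -933684862/27659 + 11022 = -628827364/27659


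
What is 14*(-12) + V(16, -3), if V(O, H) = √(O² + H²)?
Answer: -168 + √265 ≈ -151.72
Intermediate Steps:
V(O, H) = √(H² + O²)
14*(-12) + V(16, -3) = 14*(-12) + √((-3)² + 16²) = -168 + √(9 + 256) = -168 + √265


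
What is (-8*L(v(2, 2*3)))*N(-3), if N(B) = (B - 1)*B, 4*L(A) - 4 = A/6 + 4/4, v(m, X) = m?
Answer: -128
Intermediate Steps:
L(A) = 5/4 + A/24 (L(A) = 1 + (A/6 + 4/4)/4 = 1 + (A*(⅙) + 4*(¼))/4 = 1 + (A/6 + 1)/4 = 1 + (1 + A/6)/4 = 1 + (¼ + A/24) = 5/4 + A/24)
N(B) = B*(-1 + B) (N(B) = (-1 + B)*B = B*(-1 + B))
(-8*L(v(2, 2*3)))*N(-3) = (-8*(5/4 + (1/24)*2))*(-3*(-1 - 3)) = (-8*(5/4 + 1/12))*(-3*(-4)) = -8*4/3*12 = -32/3*12 = -128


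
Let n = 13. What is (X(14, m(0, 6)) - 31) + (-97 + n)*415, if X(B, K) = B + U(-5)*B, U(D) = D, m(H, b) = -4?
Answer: -34947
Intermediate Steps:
X(B, K) = -4*B (X(B, K) = B - 5*B = -4*B)
(X(14, m(0, 6)) - 31) + (-97 + n)*415 = (-4*14 - 31) + (-97 + 13)*415 = (-56 - 31) - 84*415 = -87 - 34860 = -34947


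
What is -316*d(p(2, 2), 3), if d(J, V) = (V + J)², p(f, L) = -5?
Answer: -1264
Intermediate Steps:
d(J, V) = (J + V)²
-316*d(p(2, 2), 3) = -316*(-5 + 3)² = -316*(-2)² = -316*4 = -1264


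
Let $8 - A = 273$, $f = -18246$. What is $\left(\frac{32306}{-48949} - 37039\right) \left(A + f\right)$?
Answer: $\frac{33561448461987}{48949} \approx 6.8564 \cdot 10^{8}$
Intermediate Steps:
$A = -265$ ($A = 8 - 273 = -265$)
$\left(\frac{32306}{-48949} - 37039\right) \left(A + f\right) = \left(\frac{32306}{-48949} - 37039\right) \left(-265 - 18246\right) = \left(32306 \left(- \frac{1}{48949}\right) - 37039\right) \left(-18511\right) = \left(- \frac{32306}{48949} - 37039\right) \left(-18511\right) = \left(- \frac{1813054317}{48949}\right) \left(-18511\right) = \frac{33561448461987}{48949}$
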